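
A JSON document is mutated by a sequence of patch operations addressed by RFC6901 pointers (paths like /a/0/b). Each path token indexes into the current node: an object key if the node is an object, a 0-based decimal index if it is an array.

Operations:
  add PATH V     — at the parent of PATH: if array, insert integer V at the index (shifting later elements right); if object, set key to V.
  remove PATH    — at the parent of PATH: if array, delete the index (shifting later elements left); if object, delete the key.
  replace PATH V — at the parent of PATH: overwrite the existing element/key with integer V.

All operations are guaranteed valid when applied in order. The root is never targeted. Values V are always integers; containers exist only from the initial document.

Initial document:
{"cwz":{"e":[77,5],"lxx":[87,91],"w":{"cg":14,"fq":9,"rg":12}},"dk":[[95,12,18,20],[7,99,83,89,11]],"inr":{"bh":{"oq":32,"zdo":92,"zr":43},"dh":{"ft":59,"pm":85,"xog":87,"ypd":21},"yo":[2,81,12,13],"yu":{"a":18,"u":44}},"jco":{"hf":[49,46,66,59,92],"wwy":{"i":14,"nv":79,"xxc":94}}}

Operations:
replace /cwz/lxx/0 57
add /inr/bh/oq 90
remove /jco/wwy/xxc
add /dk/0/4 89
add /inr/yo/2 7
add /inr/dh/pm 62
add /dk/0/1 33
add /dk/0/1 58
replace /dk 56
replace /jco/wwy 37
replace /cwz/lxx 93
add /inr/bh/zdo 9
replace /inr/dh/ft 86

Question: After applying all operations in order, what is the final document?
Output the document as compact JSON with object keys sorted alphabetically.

After op 1 (replace /cwz/lxx/0 57): {"cwz":{"e":[77,5],"lxx":[57,91],"w":{"cg":14,"fq":9,"rg":12}},"dk":[[95,12,18,20],[7,99,83,89,11]],"inr":{"bh":{"oq":32,"zdo":92,"zr":43},"dh":{"ft":59,"pm":85,"xog":87,"ypd":21},"yo":[2,81,12,13],"yu":{"a":18,"u":44}},"jco":{"hf":[49,46,66,59,92],"wwy":{"i":14,"nv":79,"xxc":94}}}
After op 2 (add /inr/bh/oq 90): {"cwz":{"e":[77,5],"lxx":[57,91],"w":{"cg":14,"fq":9,"rg":12}},"dk":[[95,12,18,20],[7,99,83,89,11]],"inr":{"bh":{"oq":90,"zdo":92,"zr":43},"dh":{"ft":59,"pm":85,"xog":87,"ypd":21},"yo":[2,81,12,13],"yu":{"a":18,"u":44}},"jco":{"hf":[49,46,66,59,92],"wwy":{"i":14,"nv":79,"xxc":94}}}
After op 3 (remove /jco/wwy/xxc): {"cwz":{"e":[77,5],"lxx":[57,91],"w":{"cg":14,"fq":9,"rg":12}},"dk":[[95,12,18,20],[7,99,83,89,11]],"inr":{"bh":{"oq":90,"zdo":92,"zr":43},"dh":{"ft":59,"pm":85,"xog":87,"ypd":21},"yo":[2,81,12,13],"yu":{"a":18,"u":44}},"jco":{"hf":[49,46,66,59,92],"wwy":{"i":14,"nv":79}}}
After op 4 (add /dk/0/4 89): {"cwz":{"e":[77,5],"lxx":[57,91],"w":{"cg":14,"fq":9,"rg":12}},"dk":[[95,12,18,20,89],[7,99,83,89,11]],"inr":{"bh":{"oq":90,"zdo":92,"zr":43},"dh":{"ft":59,"pm":85,"xog":87,"ypd":21},"yo":[2,81,12,13],"yu":{"a":18,"u":44}},"jco":{"hf":[49,46,66,59,92],"wwy":{"i":14,"nv":79}}}
After op 5 (add /inr/yo/2 7): {"cwz":{"e":[77,5],"lxx":[57,91],"w":{"cg":14,"fq":9,"rg":12}},"dk":[[95,12,18,20,89],[7,99,83,89,11]],"inr":{"bh":{"oq":90,"zdo":92,"zr":43},"dh":{"ft":59,"pm":85,"xog":87,"ypd":21},"yo":[2,81,7,12,13],"yu":{"a":18,"u":44}},"jco":{"hf":[49,46,66,59,92],"wwy":{"i":14,"nv":79}}}
After op 6 (add /inr/dh/pm 62): {"cwz":{"e":[77,5],"lxx":[57,91],"w":{"cg":14,"fq":9,"rg":12}},"dk":[[95,12,18,20,89],[7,99,83,89,11]],"inr":{"bh":{"oq":90,"zdo":92,"zr":43},"dh":{"ft":59,"pm":62,"xog":87,"ypd":21},"yo":[2,81,7,12,13],"yu":{"a":18,"u":44}},"jco":{"hf":[49,46,66,59,92],"wwy":{"i":14,"nv":79}}}
After op 7 (add /dk/0/1 33): {"cwz":{"e":[77,5],"lxx":[57,91],"w":{"cg":14,"fq":9,"rg":12}},"dk":[[95,33,12,18,20,89],[7,99,83,89,11]],"inr":{"bh":{"oq":90,"zdo":92,"zr":43},"dh":{"ft":59,"pm":62,"xog":87,"ypd":21},"yo":[2,81,7,12,13],"yu":{"a":18,"u":44}},"jco":{"hf":[49,46,66,59,92],"wwy":{"i":14,"nv":79}}}
After op 8 (add /dk/0/1 58): {"cwz":{"e":[77,5],"lxx":[57,91],"w":{"cg":14,"fq":9,"rg":12}},"dk":[[95,58,33,12,18,20,89],[7,99,83,89,11]],"inr":{"bh":{"oq":90,"zdo":92,"zr":43},"dh":{"ft":59,"pm":62,"xog":87,"ypd":21},"yo":[2,81,7,12,13],"yu":{"a":18,"u":44}},"jco":{"hf":[49,46,66,59,92],"wwy":{"i":14,"nv":79}}}
After op 9 (replace /dk 56): {"cwz":{"e":[77,5],"lxx":[57,91],"w":{"cg":14,"fq":9,"rg":12}},"dk":56,"inr":{"bh":{"oq":90,"zdo":92,"zr":43},"dh":{"ft":59,"pm":62,"xog":87,"ypd":21},"yo":[2,81,7,12,13],"yu":{"a":18,"u":44}},"jco":{"hf":[49,46,66,59,92],"wwy":{"i":14,"nv":79}}}
After op 10 (replace /jco/wwy 37): {"cwz":{"e":[77,5],"lxx":[57,91],"w":{"cg":14,"fq":9,"rg":12}},"dk":56,"inr":{"bh":{"oq":90,"zdo":92,"zr":43},"dh":{"ft":59,"pm":62,"xog":87,"ypd":21},"yo":[2,81,7,12,13],"yu":{"a":18,"u":44}},"jco":{"hf":[49,46,66,59,92],"wwy":37}}
After op 11 (replace /cwz/lxx 93): {"cwz":{"e":[77,5],"lxx":93,"w":{"cg":14,"fq":9,"rg":12}},"dk":56,"inr":{"bh":{"oq":90,"zdo":92,"zr":43},"dh":{"ft":59,"pm":62,"xog":87,"ypd":21},"yo":[2,81,7,12,13],"yu":{"a":18,"u":44}},"jco":{"hf":[49,46,66,59,92],"wwy":37}}
After op 12 (add /inr/bh/zdo 9): {"cwz":{"e":[77,5],"lxx":93,"w":{"cg":14,"fq":9,"rg":12}},"dk":56,"inr":{"bh":{"oq":90,"zdo":9,"zr":43},"dh":{"ft":59,"pm":62,"xog":87,"ypd":21},"yo":[2,81,7,12,13],"yu":{"a":18,"u":44}},"jco":{"hf":[49,46,66,59,92],"wwy":37}}
After op 13 (replace /inr/dh/ft 86): {"cwz":{"e":[77,5],"lxx":93,"w":{"cg":14,"fq":9,"rg":12}},"dk":56,"inr":{"bh":{"oq":90,"zdo":9,"zr":43},"dh":{"ft":86,"pm":62,"xog":87,"ypd":21},"yo":[2,81,7,12,13],"yu":{"a":18,"u":44}},"jco":{"hf":[49,46,66,59,92],"wwy":37}}

Answer: {"cwz":{"e":[77,5],"lxx":93,"w":{"cg":14,"fq":9,"rg":12}},"dk":56,"inr":{"bh":{"oq":90,"zdo":9,"zr":43},"dh":{"ft":86,"pm":62,"xog":87,"ypd":21},"yo":[2,81,7,12,13],"yu":{"a":18,"u":44}},"jco":{"hf":[49,46,66,59,92],"wwy":37}}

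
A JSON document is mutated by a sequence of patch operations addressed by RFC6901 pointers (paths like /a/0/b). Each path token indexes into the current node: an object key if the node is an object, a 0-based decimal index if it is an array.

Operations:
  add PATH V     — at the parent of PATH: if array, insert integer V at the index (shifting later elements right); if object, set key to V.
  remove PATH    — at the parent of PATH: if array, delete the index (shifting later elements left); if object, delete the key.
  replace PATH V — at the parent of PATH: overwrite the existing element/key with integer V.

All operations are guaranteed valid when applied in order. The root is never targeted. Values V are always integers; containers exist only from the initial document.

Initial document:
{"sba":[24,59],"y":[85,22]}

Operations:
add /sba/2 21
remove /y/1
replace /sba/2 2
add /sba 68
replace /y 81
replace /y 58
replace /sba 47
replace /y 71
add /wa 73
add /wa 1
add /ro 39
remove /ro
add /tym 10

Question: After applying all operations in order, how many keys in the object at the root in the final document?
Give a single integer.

After op 1 (add /sba/2 21): {"sba":[24,59,21],"y":[85,22]}
After op 2 (remove /y/1): {"sba":[24,59,21],"y":[85]}
After op 3 (replace /sba/2 2): {"sba":[24,59,2],"y":[85]}
After op 4 (add /sba 68): {"sba":68,"y":[85]}
After op 5 (replace /y 81): {"sba":68,"y":81}
After op 6 (replace /y 58): {"sba":68,"y":58}
After op 7 (replace /sba 47): {"sba":47,"y":58}
After op 8 (replace /y 71): {"sba":47,"y":71}
After op 9 (add /wa 73): {"sba":47,"wa":73,"y":71}
After op 10 (add /wa 1): {"sba":47,"wa":1,"y":71}
After op 11 (add /ro 39): {"ro":39,"sba":47,"wa":1,"y":71}
After op 12 (remove /ro): {"sba":47,"wa":1,"y":71}
After op 13 (add /tym 10): {"sba":47,"tym":10,"wa":1,"y":71}
Size at the root: 4

Answer: 4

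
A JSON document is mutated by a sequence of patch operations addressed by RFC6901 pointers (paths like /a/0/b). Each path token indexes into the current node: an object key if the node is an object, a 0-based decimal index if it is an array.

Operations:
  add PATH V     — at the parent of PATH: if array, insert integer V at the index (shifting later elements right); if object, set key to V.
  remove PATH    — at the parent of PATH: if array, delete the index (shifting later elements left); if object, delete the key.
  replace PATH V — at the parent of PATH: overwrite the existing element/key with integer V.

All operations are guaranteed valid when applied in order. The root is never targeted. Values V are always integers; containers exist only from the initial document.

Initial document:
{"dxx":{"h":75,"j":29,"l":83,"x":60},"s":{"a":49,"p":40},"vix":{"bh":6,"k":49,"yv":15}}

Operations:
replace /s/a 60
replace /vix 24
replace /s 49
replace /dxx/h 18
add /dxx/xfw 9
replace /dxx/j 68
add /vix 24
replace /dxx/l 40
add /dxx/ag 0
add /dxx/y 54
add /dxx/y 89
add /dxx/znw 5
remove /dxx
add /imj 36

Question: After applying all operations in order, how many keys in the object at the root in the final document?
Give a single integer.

After op 1 (replace /s/a 60): {"dxx":{"h":75,"j":29,"l":83,"x":60},"s":{"a":60,"p":40},"vix":{"bh":6,"k":49,"yv":15}}
After op 2 (replace /vix 24): {"dxx":{"h":75,"j":29,"l":83,"x":60},"s":{"a":60,"p":40},"vix":24}
After op 3 (replace /s 49): {"dxx":{"h":75,"j":29,"l":83,"x":60},"s":49,"vix":24}
After op 4 (replace /dxx/h 18): {"dxx":{"h":18,"j":29,"l":83,"x":60},"s":49,"vix":24}
After op 5 (add /dxx/xfw 9): {"dxx":{"h":18,"j":29,"l":83,"x":60,"xfw":9},"s":49,"vix":24}
After op 6 (replace /dxx/j 68): {"dxx":{"h":18,"j":68,"l":83,"x":60,"xfw":9},"s":49,"vix":24}
After op 7 (add /vix 24): {"dxx":{"h":18,"j":68,"l":83,"x":60,"xfw":9},"s":49,"vix":24}
After op 8 (replace /dxx/l 40): {"dxx":{"h":18,"j":68,"l":40,"x":60,"xfw":9},"s":49,"vix":24}
After op 9 (add /dxx/ag 0): {"dxx":{"ag":0,"h":18,"j":68,"l":40,"x":60,"xfw":9},"s":49,"vix":24}
After op 10 (add /dxx/y 54): {"dxx":{"ag":0,"h":18,"j":68,"l":40,"x":60,"xfw":9,"y":54},"s":49,"vix":24}
After op 11 (add /dxx/y 89): {"dxx":{"ag":0,"h":18,"j":68,"l":40,"x":60,"xfw":9,"y":89},"s":49,"vix":24}
After op 12 (add /dxx/znw 5): {"dxx":{"ag":0,"h":18,"j":68,"l":40,"x":60,"xfw":9,"y":89,"znw":5},"s":49,"vix":24}
After op 13 (remove /dxx): {"s":49,"vix":24}
After op 14 (add /imj 36): {"imj":36,"s":49,"vix":24}
Size at the root: 3

Answer: 3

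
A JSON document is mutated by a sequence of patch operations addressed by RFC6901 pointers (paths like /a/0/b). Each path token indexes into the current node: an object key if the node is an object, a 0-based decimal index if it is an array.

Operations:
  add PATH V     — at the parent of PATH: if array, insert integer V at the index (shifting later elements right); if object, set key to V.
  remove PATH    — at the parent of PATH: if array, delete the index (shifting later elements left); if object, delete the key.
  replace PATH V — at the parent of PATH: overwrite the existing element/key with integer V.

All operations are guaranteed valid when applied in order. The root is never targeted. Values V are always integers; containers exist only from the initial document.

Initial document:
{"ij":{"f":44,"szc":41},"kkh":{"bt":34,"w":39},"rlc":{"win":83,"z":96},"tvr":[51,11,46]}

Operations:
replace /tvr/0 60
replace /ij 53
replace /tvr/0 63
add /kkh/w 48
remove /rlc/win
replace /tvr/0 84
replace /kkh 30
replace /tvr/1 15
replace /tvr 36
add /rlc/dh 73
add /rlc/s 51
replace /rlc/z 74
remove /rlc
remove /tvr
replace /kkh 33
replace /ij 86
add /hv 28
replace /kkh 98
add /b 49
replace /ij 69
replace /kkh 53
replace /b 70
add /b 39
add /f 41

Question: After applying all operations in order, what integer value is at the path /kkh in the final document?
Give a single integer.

Answer: 53

Derivation:
After op 1 (replace /tvr/0 60): {"ij":{"f":44,"szc":41},"kkh":{"bt":34,"w":39},"rlc":{"win":83,"z":96},"tvr":[60,11,46]}
After op 2 (replace /ij 53): {"ij":53,"kkh":{"bt":34,"w":39},"rlc":{"win":83,"z":96},"tvr":[60,11,46]}
After op 3 (replace /tvr/0 63): {"ij":53,"kkh":{"bt":34,"w":39},"rlc":{"win":83,"z":96},"tvr":[63,11,46]}
After op 4 (add /kkh/w 48): {"ij":53,"kkh":{"bt":34,"w":48},"rlc":{"win":83,"z":96},"tvr":[63,11,46]}
After op 5 (remove /rlc/win): {"ij":53,"kkh":{"bt":34,"w":48},"rlc":{"z":96},"tvr":[63,11,46]}
After op 6 (replace /tvr/0 84): {"ij":53,"kkh":{"bt":34,"w":48},"rlc":{"z":96},"tvr":[84,11,46]}
After op 7 (replace /kkh 30): {"ij":53,"kkh":30,"rlc":{"z":96},"tvr":[84,11,46]}
After op 8 (replace /tvr/1 15): {"ij":53,"kkh":30,"rlc":{"z":96},"tvr":[84,15,46]}
After op 9 (replace /tvr 36): {"ij":53,"kkh":30,"rlc":{"z":96},"tvr":36}
After op 10 (add /rlc/dh 73): {"ij":53,"kkh":30,"rlc":{"dh":73,"z":96},"tvr":36}
After op 11 (add /rlc/s 51): {"ij":53,"kkh":30,"rlc":{"dh":73,"s":51,"z":96},"tvr":36}
After op 12 (replace /rlc/z 74): {"ij":53,"kkh":30,"rlc":{"dh":73,"s":51,"z":74},"tvr":36}
After op 13 (remove /rlc): {"ij":53,"kkh":30,"tvr":36}
After op 14 (remove /tvr): {"ij":53,"kkh":30}
After op 15 (replace /kkh 33): {"ij":53,"kkh":33}
After op 16 (replace /ij 86): {"ij":86,"kkh":33}
After op 17 (add /hv 28): {"hv":28,"ij":86,"kkh":33}
After op 18 (replace /kkh 98): {"hv":28,"ij":86,"kkh":98}
After op 19 (add /b 49): {"b":49,"hv":28,"ij":86,"kkh":98}
After op 20 (replace /ij 69): {"b":49,"hv":28,"ij":69,"kkh":98}
After op 21 (replace /kkh 53): {"b":49,"hv":28,"ij":69,"kkh":53}
After op 22 (replace /b 70): {"b":70,"hv":28,"ij":69,"kkh":53}
After op 23 (add /b 39): {"b":39,"hv":28,"ij":69,"kkh":53}
After op 24 (add /f 41): {"b":39,"f":41,"hv":28,"ij":69,"kkh":53}
Value at /kkh: 53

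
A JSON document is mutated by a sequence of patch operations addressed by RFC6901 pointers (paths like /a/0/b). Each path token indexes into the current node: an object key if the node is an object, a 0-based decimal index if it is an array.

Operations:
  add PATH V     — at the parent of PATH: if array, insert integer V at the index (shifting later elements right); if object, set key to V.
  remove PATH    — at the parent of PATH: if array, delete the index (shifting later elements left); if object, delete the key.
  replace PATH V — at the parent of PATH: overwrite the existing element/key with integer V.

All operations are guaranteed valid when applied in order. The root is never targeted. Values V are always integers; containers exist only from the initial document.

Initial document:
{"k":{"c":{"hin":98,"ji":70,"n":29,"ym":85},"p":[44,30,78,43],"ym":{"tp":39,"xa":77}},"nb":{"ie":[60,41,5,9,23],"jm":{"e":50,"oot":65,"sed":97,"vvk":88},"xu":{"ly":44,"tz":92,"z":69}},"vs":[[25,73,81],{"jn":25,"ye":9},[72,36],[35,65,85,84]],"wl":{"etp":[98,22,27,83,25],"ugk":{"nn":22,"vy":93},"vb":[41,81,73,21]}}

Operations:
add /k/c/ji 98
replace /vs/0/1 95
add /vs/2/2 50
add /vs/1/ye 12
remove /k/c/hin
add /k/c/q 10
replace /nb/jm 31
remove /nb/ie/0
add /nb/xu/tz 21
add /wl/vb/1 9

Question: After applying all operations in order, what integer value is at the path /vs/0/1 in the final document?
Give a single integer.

After op 1 (add /k/c/ji 98): {"k":{"c":{"hin":98,"ji":98,"n":29,"ym":85},"p":[44,30,78,43],"ym":{"tp":39,"xa":77}},"nb":{"ie":[60,41,5,9,23],"jm":{"e":50,"oot":65,"sed":97,"vvk":88},"xu":{"ly":44,"tz":92,"z":69}},"vs":[[25,73,81],{"jn":25,"ye":9},[72,36],[35,65,85,84]],"wl":{"etp":[98,22,27,83,25],"ugk":{"nn":22,"vy":93},"vb":[41,81,73,21]}}
After op 2 (replace /vs/0/1 95): {"k":{"c":{"hin":98,"ji":98,"n":29,"ym":85},"p":[44,30,78,43],"ym":{"tp":39,"xa":77}},"nb":{"ie":[60,41,5,9,23],"jm":{"e":50,"oot":65,"sed":97,"vvk":88},"xu":{"ly":44,"tz":92,"z":69}},"vs":[[25,95,81],{"jn":25,"ye":9},[72,36],[35,65,85,84]],"wl":{"etp":[98,22,27,83,25],"ugk":{"nn":22,"vy":93},"vb":[41,81,73,21]}}
After op 3 (add /vs/2/2 50): {"k":{"c":{"hin":98,"ji":98,"n":29,"ym":85},"p":[44,30,78,43],"ym":{"tp":39,"xa":77}},"nb":{"ie":[60,41,5,9,23],"jm":{"e":50,"oot":65,"sed":97,"vvk":88},"xu":{"ly":44,"tz":92,"z":69}},"vs":[[25,95,81],{"jn":25,"ye":9},[72,36,50],[35,65,85,84]],"wl":{"etp":[98,22,27,83,25],"ugk":{"nn":22,"vy":93},"vb":[41,81,73,21]}}
After op 4 (add /vs/1/ye 12): {"k":{"c":{"hin":98,"ji":98,"n":29,"ym":85},"p":[44,30,78,43],"ym":{"tp":39,"xa":77}},"nb":{"ie":[60,41,5,9,23],"jm":{"e":50,"oot":65,"sed":97,"vvk":88},"xu":{"ly":44,"tz":92,"z":69}},"vs":[[25,95,81],{"jn":25,"ye":12},[72,36,50],[35,65,85,84]],"wl":{"etp":[98,22,27,83,25],"ugk":{"nn":22,"vy":93},"vb":[41,81,73,21]}}
After op 5 (remove /k/c/hin): {"k":{"c":{"ji":98,"n":29,"ym":85},"p":[44,30,78,43],"ym":{"tp":39,"xa":77}},"nb":{"ie":[60,41,5,9,23],"jm":{"e":50,"oot":65,"sed":97,"vvk":88},"xu":{"ly":44,"tz":92,"z":69}},"vs":[[25,95,81],{"jn":25,"ye":12},[72,36,50],[35,65,85,84]],"wl":{"etp":[98,22,27,83,25],"ugk":{"nn":22,"vy":93},"vb":[41,81,73,21]}}
After op 6 (add /k/c/q 10): {"k":{"c":{"ji":98,"n":29,"q":10,"ym":85},"p":[44,30,78,43],"ym":{"tp":39,"xa":77}},"nb":{"ie":[60,41,5,9,23],"jm":{"e":50,"oot":65,"sed":97,"vvk":88},"xu":{"ly":44,"tz":92,"z":69}},"vs":[[25,95,81],{"jn":25,"ye":12},[72,36,50],[35,65,85,84]],"wl":{"etp":[98,22,27,83,25],"ugk":{"nn":22,"vy":93},"vb":[41,81,73,21]}}
After op 7 (replace /nb/jm 31): {"k":{"c":{"ji":98,"n":29,"q":10,"ym":85},"p":[44,30,78,43],"ym":{"tp":39,"xa":77}},"nb":{"ie":[60,41,5,9,23],"jm":31,"xu":{"ly":44,"tz":92,"z":69}},"vs":[[25,95,81],{"jn":25,"ye":12},[72,36,50],[35,65,85,84]],"wl":{"etp":[98,22,27,83,25],"ugk":{"nn":22,"vy":93},"vb":[41,81,73,21]}}
After op 8 (remove /nb/ie/0): {"k":{"c":{"ji":98,"n":29,"q":10,"ym":85},"p":[44,30,78,43],"ym":{"tp":39,"xa":77}},"nb":{"ie":[41,5,9,23],"jm":31,"xu":{"ly":44,"tz":92,"z":69}},"vs":[[25,95,81],{"jn":25,"ye":12},[72,36,50],[35,65,85,84]],"wl":{"etp":[98,22,27,83,25],"ugk":{"nn":22,"vy":93},"vb":[41,81,73,21]}}
After op 9 (add /nb/xu/tz 21): {"k":{"c":{"ji":98,"n":29,"q":10,"ym":85},"p":[44,30,78,43],"ym":{"tp":39,"xa":77}},"nb":{"ie":[41,5,9,23],"jm":31,"xu":{"ly":44,"tz":21,"z":69}},"vs":[[25,95,81],{"jn":25,"ye":12},[72,36,50],[35,65,85,84]],"wl":{"etp":[98,22,27,83,25],"ugk":{"nn":22,"vy":93},"vb":[41,81,73,21]}}
After op 10 (add /wl/vb/1 9): {"k":{"c":{"ji":98,"n":29,"q":10,"ym":85},"p":[44,30,78,43],"ym":{"tp":39,"xa":77}},"nb":{"ie":[41,5,9,23],"jm":31,"xu":{"ly":44,"tz":21,"z":69}},"vs":[[25,95,81],{"jn":25,"ye":12},[72,36,50],[35,65,85,84]],"wl":{"etp":[98,22,27,83,25],"ugk":{"nn":22,"vy":93},"vb":[41,9,81,73,21]}}
Value at /vs/0/1: 95

Answer: 95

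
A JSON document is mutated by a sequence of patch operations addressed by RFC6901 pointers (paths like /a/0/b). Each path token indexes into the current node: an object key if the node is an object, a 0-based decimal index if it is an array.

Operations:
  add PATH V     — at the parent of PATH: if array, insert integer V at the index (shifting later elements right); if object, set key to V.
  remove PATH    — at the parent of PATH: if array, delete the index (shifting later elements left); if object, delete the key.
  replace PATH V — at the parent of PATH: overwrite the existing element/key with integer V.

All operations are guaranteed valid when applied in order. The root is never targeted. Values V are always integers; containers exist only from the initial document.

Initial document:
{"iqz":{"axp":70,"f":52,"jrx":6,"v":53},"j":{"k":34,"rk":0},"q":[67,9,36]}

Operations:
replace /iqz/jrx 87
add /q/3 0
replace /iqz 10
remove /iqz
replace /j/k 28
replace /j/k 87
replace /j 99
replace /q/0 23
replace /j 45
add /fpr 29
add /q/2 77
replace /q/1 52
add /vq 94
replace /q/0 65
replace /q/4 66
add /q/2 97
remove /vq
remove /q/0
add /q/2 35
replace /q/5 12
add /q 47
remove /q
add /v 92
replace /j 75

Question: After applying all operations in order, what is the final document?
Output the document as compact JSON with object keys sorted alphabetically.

After op 1 (replace /iqz/jrx 87): {"iqz":{"axp":70,"f":52,"jrx":87,"v":53},"j":{"k":34,"rk":0},"q":[67,9,36]}
After op 2 (add /q/3 0): {"iqz":{"axp":70,"f":52,"jrx":87,"v":53},"j":{"k":34,"rk":0},"q":[67,9,36,0]}
After op 3 (replace /iqz 10): {"iqz":10,"j":{"k":34,"rk":0},"q":[67,9,36,0]}
After op 4 (remove /iqz): {"j":{"k":34,"rk":0},"q":[67,9,36,0]}
After op 5 (replace /j/k 28): {"j":{"k":28,"rk":0},"q":[67,9,36,0]}
After op 6 (replace /j/k 87): {"j":{"k":87,"rk":0},"q":[67,9,36,0]}
After op 7 (replace /j 99): {"j":99,"q":[67,9,36,0]}
After op 8 (replace /q/0 23): {"j":99,"q":[23,9,36,0]}
After op 9 (replace /j 45): {"j":45,"q":[23,9,36,0]}
After op 10 (add /fpr 29): {"fpr":29,"j":45,"q":[23,9,36,0]}
After op 11 (add /q/2 77): {"fpr":29,"j":45,"q":[23,9,77,36,0]}
After op 12 (replace /q/1 52): {"fpr":29,"j":45,"q":[23,52,77,36,0]}
After op 13 (add /vq 94): {"fpr":29,"j":45,"q":[23,52,77,36,0],"vq":94}
After op 14 (replace /q/0 65): {"fpr":29,"j":45,"q":[65,52,77,36,0],"vq":94}
After op 15 (replace /q/4 66): {"fpr":29,"j":45,"q":[65,52,77,36,66],"vq":94}
After op 16 (add /q/2 97): {"fpr":29,"j":45,"q":[65,52,97,77,36,66],"vq":94}
After op 17 (remove /vq): {"fpr":29,"j":45,"q":[65,52,97,77,36,66]}
After op 18 (remove /q/0): {"fpr":29,"j":45,"q":[52,97,77,36,66]}
After op 19 (add /q/2 35): {"fpr":29,"j":45,"q":[52,97,35,77,36,66]}
After op 20 (replace /q/5 12): {"fpr":29,"j":45,"q":[52,97,35,77,36,12]}
After op 21 (add /q 47): {"fpr":29,"j":45,"q":47}
After op 22 (remove /q): {"fpr":29,"j":45}
After op 23 (add /v 92): {"fpr":29,"j":45,"v":92}
After op 24 (replace /j 75): {"fpr":29,"j":75,"v":92}

Answer: {"fpr":29,"j":75,"v":92}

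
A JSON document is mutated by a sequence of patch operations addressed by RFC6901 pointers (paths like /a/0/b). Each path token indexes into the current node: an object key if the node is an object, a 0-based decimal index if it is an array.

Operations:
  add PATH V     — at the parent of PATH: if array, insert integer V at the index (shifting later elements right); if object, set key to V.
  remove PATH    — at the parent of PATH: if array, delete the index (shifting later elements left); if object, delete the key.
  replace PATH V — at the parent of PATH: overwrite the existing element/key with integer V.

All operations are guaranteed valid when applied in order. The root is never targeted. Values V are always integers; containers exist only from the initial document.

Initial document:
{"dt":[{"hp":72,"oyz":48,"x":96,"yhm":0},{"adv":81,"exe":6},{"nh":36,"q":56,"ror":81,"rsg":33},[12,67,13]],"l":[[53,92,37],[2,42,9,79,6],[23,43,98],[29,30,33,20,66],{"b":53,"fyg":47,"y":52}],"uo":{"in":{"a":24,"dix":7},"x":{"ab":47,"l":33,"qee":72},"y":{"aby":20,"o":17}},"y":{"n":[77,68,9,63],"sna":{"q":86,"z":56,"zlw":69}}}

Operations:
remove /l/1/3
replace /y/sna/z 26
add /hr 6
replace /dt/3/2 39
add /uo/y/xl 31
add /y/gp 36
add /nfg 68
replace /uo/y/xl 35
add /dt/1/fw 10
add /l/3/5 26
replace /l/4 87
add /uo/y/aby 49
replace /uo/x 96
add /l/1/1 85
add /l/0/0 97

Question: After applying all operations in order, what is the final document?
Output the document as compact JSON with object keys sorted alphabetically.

Answer: {"dt":[{"hp":72,"oyz":48,"x":96,"yhm":0},{"adv":81,"exe":6,"fw":10},{"nh":36,"q":56,"ror":81,"rsg":33},[12,67,39]],"hr":6,"l":[[97,53,92,37],[2,85,42,9,6],[23,43,98],[29,30,33,20,66,26],87],"nfg":68,"uo":{"in":{"a":24,"dix":7},"x":96,"y":{"aby":49,"o":17,"xl":35}},"y":{"gp":36,"n":[77,68,9,63],"sna":{"q":86,"z":26,"zlw":69}}}

Derivation:
After op 1 (remove /l/1/3): {"dt":[{"hp":72,"oyz":48,"x":96,"yhm":0},{"adv":81,"exe":6},{"nh":36,"q":56,"ror":81,"rsg":33},[12,67,13]],"l":[[53,92,37],[2,42,9,6],[23,43,98],[29,30,33,20,66],{"b":53,"fyg":47,"y":52}],"uo":{"in":{"a":24,"dix":7},"x":{"ab":47,"l":33,"qee":72},"y":{"aby":20,"o":17}},"y":{"n":[77,68,9,63],"sna":{"q":86,"z":56,"zlw":69}}}
After op 2 (replace /y/sna/z 26): {"dt":[{"hp":72,"oyz":48,"x":96,"yhm":0},{"adv":81,"exe":6},{"nh":36,"q":56,"ror":81,"rsg":33},[12,67,13]],"l":[[53,92,37],[2,42,9,6],[23,43,98],[29,30,33,20,66],{"b":53,"fyg":47,"y":52}],"uo":{"in":{"a":24,"dix":7},"x":{"ab":47,"l":33,"qee":72},"y":{"aby":20,"o":17}},"y":{"n":[77,68,9,63],"sna":{"q":86,"z":26,"zlw":69}}}
After op 3 (add /hr 6): {"dt":[{"hp":72,"oyz":48,"x":96,"yhm":0},{"adv":81,"exe":6},{"nh":36,"q":56,"ror":81,"rsg":33},[12,67,13]],"hr":6,"l":[[53,92,37],[2,42,9,6],[23,43,98],[29,30,33,20,66],{"b":53,"fyg":47,"y":52}],"uo":{"in":{"a":24,"dix":7},"x":{"ab":47,"l":33,"qee":72},"y":{"aby":20,"o":17}},"y":{"n":[77,68,9,63],"sna":{"q":86,"z":26,"zlw":69}}}
After op 4 (replace /dt/3/2 39): {"dt":[{"hp":72,"oyz":48,"x":96,"yhm":0},{"adv":81,"exe":6},{"nh":36,"q":56,"ror":81,"rsg":33},[12,67,39]],"hr":6,"l":[[53,92,37],[2,42,9,6],[23,43,98],[29,30,33,20,66],{"b":53,"fyg":47,"y":52}],"uo":{"in":{"a":24,"dix":7},"x":{"ab":47,"l":33,"qee":72},"y":{"aby":20,"o":17}},"y":{"n":[77,68,9,63],"sna":{"q":86,"z":26,"zlw":69}}}
After op 5 (add /uo/y/xl 31): {"dt":[{"hp":72,"oyz":48,"x":96,"yhm":0},{"adv":81,"exe":6},{"nh":36,"q":56,"ror":81,"rsg":33},[12,67,39]],"hr":6,"l":[[53,92,37],[2,42,9,6],[23,43,98],[29,30,33,20,66],{"b":53,"fyg":47,"y":52}],"uo":{"in":{"a":24,"dix":7},"x":{"ab":47,"l":33,"qee":72},"y":{"aby":20,"o":17,"xl":31}},"y":{"n":[77,68,9,63],"sna":{"q":86,"z":26,"zlw":69}}}
After op 6 (add /y/gp 36): {"dt":[{"hp":72,"oyz":48,"x":96,"yhm":0},{"adv":81,"exe":6},{"nh":36,"q":56,"ror":81,"rsg":33},[12,67,39]],"hr":6,"l":[[53,92,37],[2,42,9,6],[23,43,98],[29,30,33,20,66],{"b":53,"fyg":47,"y":52}],"uo":{"in":{"a":24,"dix":7},"x":{"ab":47,"l":33,"qee":72},"y":{"aby":20,"o":17,"xl":31}},"y":{"gp":36,"n":[77,68,9,63],"sna":{"q":86,"z":26,"zlw":69}}}
After op 7 (add /nfg 68): {"dt":[{"hp":72,"oyz":48,"x":96,"yhm":0},{"adv":81,"exe":6},{"nh":36,"q":56,"ror":81,"rsg":33},[12,67,39]],"hr":6,"l":[[53,92,37],[2,42,9,6],[23,43,98],[29,30,33,20,66],{"b":53,"fyg":47,"y":52}],"nfg":68,"uo":{"in":{"a":24,"dix":7},"x":{"ab":47,"l":33,"qee":72},"y":{"aby":20,"o":17,"xl":31}},"y":{"gp":36,"n":[77,68,9,63],"sna":{"q":86,"z":26,"zlw":69}}}
After op 8 (replace /uo/y/xl 35): {"dt":[{"hp":72,"oyz":48,"x":96,"yhm":0},{"adv":81,"exe":6},{"nh":36,"q":56,"ror":81,"rsg":33},[12,67,39]],"hr":6,"l":[[53,92,37],[2,42,9,6],[23,43,98],[29,30,33,20,66],{"b":53,"fyg":47,"y":52}],"nfg":68,"uo":{"in":{"a":24,"dix":7},"x":{"ab":47,"l":33,"qee":72},"y":{"aby":20,"o":17,"xl":35}},"y":{"gp":36,"n":[77,68,9,63],"sna":{"q":86,"z":26,"zlw":69}}}
After op 9 (add /dt/1/fw 10): {"dt":[{"hp":72,"oyz":48,"x":96,"yhm":0},{"adv":81,"exe":6,"fw":10},{"nh":36,"q":56,"ror":81,"rsg":33},[12,67,39]],"hr":6,"l":[[53,92,37],[2,42,9,6],[23,43,98],[29,30,33,20,66],{"b":53,"fyg":47,"y":52}],"nfg":68,"uo":{"in":{"a":24,"dix":7},"x":{"ab":47,"l":33,"qee":72},"y":{"aby":20,"o":17,"xl":35}},"y":{"gp":36,"n":[77,68,9,63],"sna":{"q":86,"z":26,"zlw":69}}}
After op 10 (add /l/3/5 26): {"dt":[{"hp":72,"oyz":48,"x":96,"yhm":0},{"adv":81,"exe":6,"fw":10},{"nh":36,"q":56,"ror":81,"rsg":33},[12,67,39]],"hr":6,"l":[[53,92,37],[2,42,9,6],[23,43,98],[29,30,33,20,66,26],{"b":53,"fyg":47,"y":52}],"nfg":68,"uo":{"in":{"a":24,"dix":7},"x":{"ab":47,"l":33,"qee":72},"y":{"aby":20,"o":17,"xl":35}},"y":{"gp":36,"n":[77,68,9,63],"sna":{"q":86,"z":26,"zlw":69}}}
After op 11 (replace /l/4 87): {"dt":[{"hp":72,"oyz":48,"x":96,"yhm":0},{"adv":81,"exe":6,"fw":10},{"nh":36,"q":56,"ror":81,"rsg":33},[12,67,39]],"hr":6,"l":[[53,92,37],[2,42,9,6],[23,43,98],[29,30,33,20,66,26],87],"nfg":68,"uo":{"in":{"a":24,"dix":7},"x":{"ab":47,"l":33,"qee":72},"y":{"aby":20,"o":17,"xl":35}},"y":{"gp":36,"n":[77,68,9,63],"sna":{"q":86,"z":26,"zlw":69}}}
After op 12 (add /uo/y/aby 49): {"dt":[{"hp":72,"oyz":48,"x":96,"yhm":0},{"adv":81,"exe":6,"fw":10},{"nh":36,"q":56,"ror":81,"rsg":33},[12,67,39]],"hr":6,"l":[[53,92,37],[2,42,9,6],[23,43,98],[29,30,33,20,66,26],87],"nfg":68,"uo":{"in":{"a":24,"dix":7},"x":{"ab":47,"l":33,"qee":72},"y":{"aby":49,"o":17,"xl":35}},"y":{"gp":36,"n":[77,68,9,63],"sna":{"q":86,"z":26,"zlw":69}}}
After op 13 (replace /uo/x 96): {"dt":[{"hp":72,"oyz":48,"x":96,"yhm":0},{"adv":81,"exe":6,"fw":10},{"nh":36,"q":56,"ror":81,"rsg":33},[12,67,39]],"hr":6,"l":[[53,92,37],[2,42,9,6],[23,43,98],[29,30,33,20,66,26],87],"nfg":68,"uo":{"in":{"a":24,"dix":7},"x":96,"y":{"aby":49,"o":17,"xl":35}},"y":{"gp":36,"n":[77,68,9,63],"sna":{"q":86,"z":26,"zlw":69}}}
After op 14 (add /l/1/1 85): {"dt":[{"hp":72,"oyz":48,"x":96,"yhm":0},{"adv":81,"exe":6,"fw":10},{"nh":36,"q":56,"ror":81,"rsg":33},[12,67,39]],"hr":6,"l":[[53,92,37],[2,85,42,9,6],[23,43,98],[29,30,33,20,66,26],87],"nfg":68,"uo":{"in":{"a":24,"dix":7},"x":96,"y":{"aby":49,"o":17,"xl":35}},"y":{"gp":36,"n":[77,68,9,63],"sna":{"q":86,"z":26,"zlw":69}}}
After op 15 (add /l/0/0 97): {"dt":[{"hp":72,"oyz":48,"x":96,"yhm":0},{"adv":81,"exe":6,"fw":10},{"nh":36,"q":56,"ror":81,"rsg":33},[12,67,39]],"hr":6,"l":[[97,53,92,37],[2,85,42,9,6],[23,43,98],[29,30,33,20,66,26],87],"nfg":68,"uo":{"in":{"a":24,"dix":7},"x":96,"y":{"aby":49,"o":17,"xl":35}},"y":{"gp":36,"n":[77,68,9,63],"sna":{"q":86,"z":26,"zlw":69}}}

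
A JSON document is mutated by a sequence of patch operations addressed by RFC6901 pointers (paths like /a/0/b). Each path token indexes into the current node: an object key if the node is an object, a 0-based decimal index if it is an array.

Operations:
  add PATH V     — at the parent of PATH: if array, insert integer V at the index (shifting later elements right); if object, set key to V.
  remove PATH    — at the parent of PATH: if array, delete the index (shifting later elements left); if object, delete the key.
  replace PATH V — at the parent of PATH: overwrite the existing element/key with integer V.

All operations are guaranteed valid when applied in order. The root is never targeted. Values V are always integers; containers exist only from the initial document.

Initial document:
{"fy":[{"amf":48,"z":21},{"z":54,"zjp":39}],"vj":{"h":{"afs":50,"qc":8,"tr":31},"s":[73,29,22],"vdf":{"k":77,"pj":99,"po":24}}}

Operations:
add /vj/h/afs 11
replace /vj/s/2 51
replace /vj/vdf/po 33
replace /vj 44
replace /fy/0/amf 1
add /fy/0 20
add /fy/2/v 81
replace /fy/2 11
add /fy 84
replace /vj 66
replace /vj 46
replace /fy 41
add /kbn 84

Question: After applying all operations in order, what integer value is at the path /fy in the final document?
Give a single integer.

Answer: 41

Derivation:
After op 1 (add /vj/h/afs 11): {"fy":[{"amf":48,"z":21},{"z":54,"zjp":39}],"vj":{"h":{"afs":11,"qc":8,"tr":31},"s":[73,29,22],"vdf":{"k":77,"pj":99,"po":24}}}
After op 2 (replace /vj/s/2 51): {"fy":[{"amf":48,"z":21},{"z":54,"zjp":39}],"vj":{"h":{"afs":11,"qc":8,"tr":31},"s":[73,29,51],"vdf":{"k":77,"pj":99,"po":24}}}
After op 3 (replace /vj/vdf/po 33): {"fy":[{"amf":48,"z":21},{"z":54,"zjp":39}],"vj":{"h":{"afs":11,"qc":8,"tr":31},"s":[73,29,51],"vdf":{"k":77,"pj":99,"po":33}}}
After op 4 (replace /vj 44): {"fy":[{"amf":48,"z":21},{"z":54,"zjp":39}],"vj":44}
After op 5 (replace /fy/0/amf 1): {"fy":[{"amf":1,"z":21},{"z":54,"zjp":39}],"vj":44}
After op 6 (add /fy/0 20): {"fy":[20,{"amf":1,"z":21},{"z":54,"zjp":39}],"vj":44}
After op 7 (add /fy/2/v 81): {"fy":[20,{"amf":1,"z":21},{"v":81,"z":54,"zjp":39}],"vj":44}
After op 8 (replace /fy/2 11): {"fy":[20,{"amf":1,"z":21},11],"vj":44}
After op 9 (add /fy 84): {"fy":84,"vj":44}
After op 10 (replace /vj 66): {"fy":84,"vj":66}
After op 11 (replace /vj 46): {"fy":84,"vj":46}
After op 12 (replace /fy 41): {"fy":41,"vj":46}
After op 13 (add /kbn 84): {"fy":41,"kbn":84,"vj":46}
Value at /fy: 41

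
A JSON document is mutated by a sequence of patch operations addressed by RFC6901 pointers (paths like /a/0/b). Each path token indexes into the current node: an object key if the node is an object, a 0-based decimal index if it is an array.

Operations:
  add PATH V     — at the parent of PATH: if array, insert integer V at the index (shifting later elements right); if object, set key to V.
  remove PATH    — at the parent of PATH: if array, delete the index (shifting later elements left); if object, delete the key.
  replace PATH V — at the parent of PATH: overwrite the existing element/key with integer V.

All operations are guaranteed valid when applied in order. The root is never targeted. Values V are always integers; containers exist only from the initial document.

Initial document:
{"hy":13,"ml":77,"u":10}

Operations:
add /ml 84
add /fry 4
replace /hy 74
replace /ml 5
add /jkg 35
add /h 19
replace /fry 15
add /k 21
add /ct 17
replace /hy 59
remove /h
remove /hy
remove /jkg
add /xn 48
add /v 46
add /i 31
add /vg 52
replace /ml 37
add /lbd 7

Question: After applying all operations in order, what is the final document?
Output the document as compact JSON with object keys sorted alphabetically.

Answer: {"ct":17,"fry":15,"i":31,"k":21,"lbd":7,"ml":37,"u":10,"v":46,"vg":52,"xn":48}

Derivation:
After op 1 (add /ml 84): {"hy":13,"ml":84,"u":10}
After op 2 (add /fry 4): {"fry":4,"hy":13,"ml":84,"u":10}
After op 3 (replace /hy 74): {"fry":4,"hy":74,"ml":84,"u":10}
After op 4 (replace /ml 5): {"fry":4,"hy":74,"ml":5,"u":10}
After op 5 (add /jkg 35): {"fry":4,"hy":74,"jkg":35,"ml":5,"u":10}
After op 6 (add /h 19): {"fry":4,"h":19,"hy":74,"jkg":35,"ml":5,"u":10}
After op 7 (replace /fry 15): {"fry":15,"h":19,"hy":74,"jkg":35,"ml":5,"u":10}
After op 8 (add /k 21): {"fry":15,"h":19,"hy":74,"jkg":35,"k":21,"ml":5,"u":10}
After op 9 (add /ct 17): {"ct":17,"fry":15,"h":19,"hy":74,"jkg":35,"k":21,"ml":5,"u":10}
After op 10 (replace /hy 59): {"ct":17,"fry":15,"h":19,"hy":59,"jkg":35,"k":21,"ml":5,"u":10}
After op 11 (remove /h): {"ct":17,"fry":15,"hy":59,"jkg":35,"k":21,"ml":5,"u":10}
After op 12 (remove /hy): {"ct":17,"fry":15,"jkg":35,"k":21,"ml":5,"u":10}
After op 13 (remove /jkg): {"ct":17,"fry":15,"k":21,"ml":5,"u":10}
After op 14 (add /xn 48): {"ct":17,"fry":15,"k":21,"ml":5,"u":10,"xn":48}
After op 15 (add /v 46): {"ct":17,"fry":15,"k":21,"ml":5,"u":10,"v":46,"xn":48}
After op 16 (add /i 31): {"ct":17,"fry":15,"i":31,"k":21,"ml":5,"u":10,"v":46,"xn":48}
After op 17 (add /vg 52): {"ct":17,"fry":15,"i":31,"k":21,"ml":5,"u":10,"v":46,"vg":52,"xn":48}
After op 18 (replace /ml 37): {"ct":17,"fry":15,"i":31,"k":21,"ml":37,"u":10,"v":46,"vg":52,"xn":48}
After op 19 (add /lbd 7): {"ct":17,"fry":15,"i":31,"k":21,"lbd":7,"ml":37,"u":10,"v":46,"vg":52,"xn":48}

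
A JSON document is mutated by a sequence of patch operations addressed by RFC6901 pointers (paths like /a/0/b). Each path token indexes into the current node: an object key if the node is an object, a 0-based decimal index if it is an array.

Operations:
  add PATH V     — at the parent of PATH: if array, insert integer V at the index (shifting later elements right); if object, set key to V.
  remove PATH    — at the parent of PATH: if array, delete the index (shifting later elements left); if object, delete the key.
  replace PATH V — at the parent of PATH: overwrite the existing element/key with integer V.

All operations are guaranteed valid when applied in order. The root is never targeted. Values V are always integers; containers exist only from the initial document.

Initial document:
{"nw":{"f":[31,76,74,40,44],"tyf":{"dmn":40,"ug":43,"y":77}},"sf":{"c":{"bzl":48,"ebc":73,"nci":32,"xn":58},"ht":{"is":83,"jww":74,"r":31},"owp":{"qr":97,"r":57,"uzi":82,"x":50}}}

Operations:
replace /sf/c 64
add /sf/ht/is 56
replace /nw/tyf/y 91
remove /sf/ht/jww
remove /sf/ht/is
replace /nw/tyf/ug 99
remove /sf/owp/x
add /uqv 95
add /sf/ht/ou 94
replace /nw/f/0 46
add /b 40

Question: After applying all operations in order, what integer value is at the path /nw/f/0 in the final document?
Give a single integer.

Answer: 46

Derivation:
After op 1 (replace /sf/c 64): {"nw":{"f":[31,76,74,40,44],"tyf":{"dmn":40,"ug":43,"y":77}},"sf":{"c":64,"ht":{"is":83,"jww":74,"r":31},"owp":{"qr":97,"r":57,"uzi":82,"x":50}}}
After op 2 (add /sf/ht/is 56): {"nw":{"f":[31,76,74,40,44],"tyf":{"dmn":40,"ug":43,"y":77}},"sf":{"c":64,"ht":{"is":56,"jww":74,"r":31},"owp":{"qr":97,"r":57,"uzi":82,"x":50}}}
After op 3 (replace /nw/tyf/y 91): {"nw":{"f":[31,76,74,40,44],"tyf":{"dmn":40,"ug":43,"y":91}},"sf":{"c":64,"ht":{"is":56,"jww":74,"r":31},"owp":{"qr":97,"r":57,"uzi":82,"x":50}}}
After op 4 (remove /sf/ht/jww): {"nw":{"f":[31,76,74,40,44],"tyf":{"dmn":40,"ug":43,"y":91}},"sf":{"c":64,"ht":{"is":56,"r":31},"owp":{"qr":97,"r":57,"uzi":82,"x":50}}}
After op 5 (remove /sf/ht/is): {"nw":{"f":[31,76,74,40,44],"tyf":{"dmn":40,"ug":43,"y":91}},"sf":{"c":64,"ht":{"r":31},"owp":{"qr":97,"r":57,"uzi":82,"x":50}}}
After op 6 (replace /nw/tyf/ug 99): {"nw":{"f":[31,76,74,40,44],"tyf":{"dmn":40,"ug":99,"y":91}},"sf":{"c":64,"ht":{"r":31},"owp":{"qr":97,"r":57,"uzi":82,"x":50}}}
After op 7 (remove /sf/owp/x): {"nw":{"f":[31,76,74,40,44],"tyf":{"dmn":40,"ug":99,"y":91}},"sf":{"c":64,"ht":{"r":31},"owp":{"qr":97,"r":57,"uzi":82}}}
After op 8 (add /uqv 95): {"nw":{"f":[31,76,74,40,44],"tyf":{"dmn":40,"ug":99,"y":91}},"sf":{"c":64,"ht":{"r":31},"owp":{"qr":97,"r":57,"uzi":82}},"uqv":95}
After op 9 (add /sf/ht/ou 94): {"nw":{"f":[31,76,74,40,44],"tyf":{"dmn":40,"ug":99,"y":91}},"sf":{"c":64,"ht":{"ou":94,"r":31},"owp":{"qr":97,"r":57,"uzi":82}},"uqv":95}
After op 10 (replace /nw/f/0 46): {"nw":{"f":[46,76,74,40,44],"tyf":{"dmn":40,"ug":99,"y":91}},"sf":{"c":64,"ht":{"ou":94,"r":31},"owp":{"qr":97,"r":57,"uzi":82}},"uqv":95}
After op 11 (add /b 40): {"b":40,"nw":{"f":[46,76,74,40,44],"tyf":{"dmn":40,"ug":99,"y":91}},"sf":{"c":64,"ht":{"ou":94,"r":31},"owp":{"qr":97,"r":57,"uzi":82}},"uqv":95}
Value at /nw/f/0: 46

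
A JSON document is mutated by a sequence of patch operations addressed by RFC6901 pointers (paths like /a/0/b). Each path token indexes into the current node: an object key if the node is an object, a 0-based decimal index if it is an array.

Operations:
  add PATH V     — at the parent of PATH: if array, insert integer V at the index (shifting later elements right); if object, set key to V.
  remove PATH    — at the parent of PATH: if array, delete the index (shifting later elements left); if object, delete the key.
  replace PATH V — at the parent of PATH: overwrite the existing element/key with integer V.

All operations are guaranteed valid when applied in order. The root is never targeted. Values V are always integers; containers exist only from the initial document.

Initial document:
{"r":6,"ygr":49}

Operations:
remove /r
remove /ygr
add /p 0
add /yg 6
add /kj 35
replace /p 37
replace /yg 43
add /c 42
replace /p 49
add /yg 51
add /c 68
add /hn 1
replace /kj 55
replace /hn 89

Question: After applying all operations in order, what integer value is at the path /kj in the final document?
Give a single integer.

Answer: 55

Derivation:
After op 1 (remove /r): {"ygr":49}
After op 2 (remove /ygr): {}
After op 3 (add /p 0): {"p":0}
After op 4 (add /yg 6): {"p":0,"yg":6}
After op 5 (add /kj 35): {"kj":35,"p":0,"yg":6}
After op 6 (replace /p 37): {"kj":35,"p":37,"yg":6}
After op 7 (replace /yg 43): {"kj":35,"p":37,"yg":43}
After op 8 (add /c 42): {"c":42,"kj":35,"p":37,"yg":43}
After op 9 (replace /p 49): {"c":42,"kj":35,"p":49,"yg":43}
After op 10 (add /yg 51): {"c":42,"kj":35,"p":49,"yg":51}
After op 11 (add /c 68): {"c":68,"kj":35,"p":49,"yg":51}
After op 12 (add /hn 1): {"c":68,"hn":1,"kj":35,"p":49,"yg":51}
After op 13 (replace /kj 55): {"c":68,"hn":1,"kj":55,"p":49,"yg":51}
After op 14 (replace /hn 89): {"c":68,"hn":89,"kj":55,"p":49,"yg":51}
Value at /kj: 55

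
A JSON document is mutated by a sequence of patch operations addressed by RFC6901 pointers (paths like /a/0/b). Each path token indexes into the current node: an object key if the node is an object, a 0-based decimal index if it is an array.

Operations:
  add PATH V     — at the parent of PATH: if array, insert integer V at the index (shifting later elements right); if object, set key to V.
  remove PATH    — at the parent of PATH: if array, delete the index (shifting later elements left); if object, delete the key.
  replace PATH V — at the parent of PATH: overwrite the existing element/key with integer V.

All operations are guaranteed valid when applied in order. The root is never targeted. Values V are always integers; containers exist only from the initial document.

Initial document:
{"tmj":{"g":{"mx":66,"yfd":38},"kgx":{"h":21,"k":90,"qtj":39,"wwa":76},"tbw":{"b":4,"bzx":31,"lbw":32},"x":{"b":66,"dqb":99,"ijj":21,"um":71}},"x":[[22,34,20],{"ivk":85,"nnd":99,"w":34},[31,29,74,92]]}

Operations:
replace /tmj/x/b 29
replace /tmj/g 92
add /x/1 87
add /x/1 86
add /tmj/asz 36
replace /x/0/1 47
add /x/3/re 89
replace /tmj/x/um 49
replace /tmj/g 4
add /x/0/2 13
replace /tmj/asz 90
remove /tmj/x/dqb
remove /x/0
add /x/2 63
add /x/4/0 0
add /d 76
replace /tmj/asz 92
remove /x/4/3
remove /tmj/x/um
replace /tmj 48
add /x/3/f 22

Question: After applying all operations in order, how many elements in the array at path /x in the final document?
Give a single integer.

Answer: 5

Derivation:
After op 1 (replace /tmj/x/b 29): {"tmj":{"g":{"mx":66,"yfd":38},"kgx":{"h":21,"k":90,"qtj":39,"wwa":76},"tbw":{"b":4,"bzx":31,"lbw":32},"x":{"b":29,"dqb":99,"ijj":21,"um":71}},"x":[[22,34,20],{"ivk":85,"nnd":99,"w":34},[31,29,74,92]]}
After op 2 (replace /tmj/g 92): {"tmj":{"g":92,"kgx":{"h":21,"k":90,"qtj":39,"wwa":76},"tbw":{"b":4,"bzx":31,"lbw":32},"x":{"b":29,"dqb":99,"ijj":21,"um":71}},"x":[[22,34,20],{"ivk":85,"nnd":99,"w":34},[31,29,74,92]]}
After op 3 (add /x/1 87): {"tmj":{"g":92,"kgx":{"h":21,"k":90,"qtj":39,"wwa":76},"tbw":{"b":4,"bzx":31,"lbw":32},"x":{"b":29,"dqb":99,"ijj":21,"um":71}},"x":[[22,34,20],87,{"ivk":85,"nnd":99,"w":34},[31,29,74,92]]}
After op 4 (add /x/1 86): {"tmj":{"g":92,"kgx":{"h":21,"k":90,"qtj":39,"wwa":76},"tbw":{"b":4,"bzx":31,"lbw":32},"x":{"b":29,"dqb":99,"ijj":21,"um":71}},"x":[[22,34,20],86,87,{"ivk":85,"nnd":99,"w":34},[31,29,74,92]]}
After op 5 (add /tmj/asz 36): {"tmj":{"asz":36,"g":92,"kgx":{"h":21,"k":90,"qtj":39,"wwa":76},"tbw":{"b":4,"bzx":31,"lbw":32},"x":{"b":29,"dqb":99,"ijj":21,"um":71}},"x":[[22,34,20],86,87,{"ivk":85,"nnd":99,"w":34},[31,29,74,92]]}
After op 6 (replace /x/0/1 47): {"tmj":{"asz":36,"g":92,"kgx":{"h":21,"k":90,"qtj":39,"wwa":76},"tbw":{"b":4,"bzx":31,"lbw":32},"x":{"b":29,"dqb":99,"ijj":21,"um":71}},"x":[[22,47,20],86,87,{"ivk":85,"nnd":99,"w":34},[31,29,74,92]]}
After op 7 (add /x/3/re 89): {"tmj":{"asz":36,"g":92,"kgx":{"h":21,"k":90,"qtj":39,"wwa":76},"tbw":{"b":4,"bzx":31,"lbw":32},"x":{"b":29,"dqb":99,"ijj":21,"um":71}},"x":[[22,47,20],86,87,{"ivk":85,"nnd":99,"re":89,"w":34},[31,29,74,92]]}
After op 8 (replace /tmj/x/um 49): {"tmj":{"asz":36,"g":92,"kgx":{"h":21,"k":90,"qtj":39,"wwa":76},"tbw":{"b":4,"bzx":31,"lbw":32},"x":{"b":29,"dqb":99,"ijj":21,"um":49}},"x":[[22,47,20],86,87,{"ivk":85,"nnd":99,"re":89,"w":34},[31,29,74,92]]}
After op 9 (replace /tmj/g 4): {"tmj":{"asz":36,"g":4,"kgx":{"h":21,"k":90,"qtj":39,"wwa":76},"tbw":{"b":4,"bzx":31,"lbw":32},"x":{"b":29,"dqb":99,"ijj":21,"um":49}},"x":[[22,47,20],86,87,{"ivk":85,"nnd":99,"re":89,"w":34},[31,29,74,92]]}
After op 10 (add /x/0/2 13): {"tmj":{"asz":36,"g":4,"kgx":{"h":21,"k":90,"qtj":39,"wwa":76},"tbw":{"b":4,"bzx":31,"lbw":32},"x":{"b":29,"dqb":99,"ijj":21,"um":49}},"x":[[22,47,13,20],86,87,{"ivk":85,"nnd":99,"re":89,"w":34},[31,29,74,92]]}
After op 11 (replace /tmj/asz 90): {"tmj":{"asz":90,"g":4,"kgx":{"h":21,"k":90,"qtj":39,"wwa":76},"tbw":{"b":4,"bzx":31,"lbw":32},"x":{"b":29,"dqb":99,"ijj":21,"um":49}},"x":[[22,47,13,20],86,87,{"ivk":85,"nnd":99,"re":89,"w":34},[31,29,74,92]]}
After op 12 (remove /tmj/x/dqb): {"tmj":{"asz":90,"g":4,"kgx":{"h":21,"k":90,"qtj":39,"wwa":76},"tbw":{"b":4,"bzx":31,"lbw":32},"x":{"b":29,"ijj":21,"um":49}},"x":[[22,47,13,20],86,87,{"ivk":85,"nnd":99,"re":89,"w":34},[31,29,74,92]]}
After op 13 (remove /x/0): {"tmj":{"asz":90,"g":4,"kgx":{"h":21,"k":90,"qtj":39,"wwa":76},"tbw":{"b":4,"bzx":31,"lbw":32},"x":{"b":29,"ijj":21,"um":49}},"x":[86,87,{"ivk":85,"nnd":99,"re":89,"w":34},[31,29,74,92]]}
After op 14 (add /x/2 63): {"tmj":{"asz":90,"g":4,"kgx":{"h":21,"k":90,"qtj":39,"wwa":76},"tbw":{"b":4,"bzx":31,"lbw":32},"x":{"b":29,"ijj":21,"um":49}},"x":[86,87,63,{"ivk":85,"nnd":99,"re":89,"w":34},[31,29,74,92]]}
After op 15 (add /x/4/0 0): {"tmj":{"asz":90,"g":4,"kgx":{"h":21,"k":90,"qtj":39,"wwa":76},"tbw":{"b":4,"bzx":31,"lbw":32},"x":{"b":29,"ijj":21,"um":49}},"x":[86,87,63,{"ivk":85,"nnd":99,"re":89,"w":34},[0,31,29,74,92]]}
After op 16 (add /d 76): {"d":76,"tmj":{"asz":90,"g":4,"kgx":{"h":21,"k":90,"qtj":39,"wwa":76},"tbw":{"b":4,"bzx":31,"lbw":32},"x":{"b":29,"ijj":21,"um":49}},"x":[86,87,63,{"ivk":85,"nnd":99,"re":89,"w":34},[0,31,29,74,92]]}
After op 17 (replace /tmj/asz 92): {"d":76,"tmj":{"asz":92,"g":4,"kgx":{"h":21,"k":90,"qtj":39,"wwa":76},"tbw":{"b":4,"bzx":31,"lbw":32},"x":{"b":29,"ijj":21,"um":49}},"x":[86,87,63,{"ivk":85,"nnd":99,"re":89,"w":34},[0,31,29,74,92]]}
After op 18 (remove /x/4/3): {"d":76,"tmj":{"asz":92,"g":4,"kgx":{"h":21,"k":90,"qtj":39,"wwa":76},"tbw":{"b":4,"bzx":31,"lbw":32},"x":{"b":29,"ijj":21,"um":49}},"x":[86,87,63,{"ivk":85,"nnd":99,"re":89,"w":34},[0,31,29,92]]}
After op 19 (remove /tmj/x/um): {"d":76,"tmj":{"asz":92,"g":4,"kgx":{"h":21,"k":90,"qtj":39,"wwa":76},"tbw":{"b":4,"bzx":31,"lbw":32},"x":{"b":29,"ijj":21}},"x":[86,87,63,{"ivk":85,"nnd":99,"re":89,"w":34},[0,31,29,92]]}
After op 20 (replace /tmj 48): {"d":76,"tmj":48,"x":[86,87,63,{"ivk":85,"nnd":99,"re":89,"w":34},[0,31,29,92]]}
After op 21 (add /x/3/f 22): {"d":76,"tmj":48,"x":[86,87,63,{"f":22,"ivk":85,"nnd":99,"re":89,"w":34},[0,31,29,92]]}
Size at path /x: 5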